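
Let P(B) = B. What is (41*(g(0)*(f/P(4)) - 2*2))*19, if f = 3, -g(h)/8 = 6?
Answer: -31160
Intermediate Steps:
g(h) = -48 (g(h) = -8*6 = -48)
(41*(g(0)*(f/P(4)) - 2*2))*19 = (41*(-144/4 - 2*2))*19 = (41*(-144/4 - 4))*19 = (41*(-48*¾ - 4))*19 = (41*(-36 - 4))*19 = (41*(-40))*19 = -1640*19 = -31160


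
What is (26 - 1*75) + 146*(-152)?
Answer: -22241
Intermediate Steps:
(26 - 1*75) + 146*(-152) = (26 - 75) - 22192 = -49 - 22192 = -22241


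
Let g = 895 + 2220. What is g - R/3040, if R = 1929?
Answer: 9467671/3040 ≈ 3114.4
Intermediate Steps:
g = 3115
g - R/3040 = 3115 - 1929/3040 = 9467671/3040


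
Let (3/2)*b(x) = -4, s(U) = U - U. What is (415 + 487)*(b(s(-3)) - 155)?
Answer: -426646/3 ≈ -1.4222e+5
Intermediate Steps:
s(U) = 0
b(x) = -8/3 (b(x) = (2/3)*(-4) = -8/3)
(415 + 487)*(b(s(-3)) - 155) = (415 + 487)*(-8/3 - 155) = 902*(-473/3) = -426646/3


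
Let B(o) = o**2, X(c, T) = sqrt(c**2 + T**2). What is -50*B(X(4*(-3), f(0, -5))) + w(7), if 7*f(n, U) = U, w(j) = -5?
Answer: -354295/49 ≈ -7230.5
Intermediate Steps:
f(n, U) = U/7
X(c, T) = sqrt(T**2 + c**2)
-50*B(X(4*(-3), f(0, -5))) + w(7) = -50*(sqrt(((1/7)*(-5))**2 + (4*(-3))**2))**2 - 5 = -50*(sqrt((-5/7)**2 + (-12)**2))**2 - 5 = -50*(sqrt(25/49 + 144))**2 - 5 = -50*(sqrt(7081/49))**2 - 5 = -50*(sqrt(7081)/7)**2 - 5 = -50*7081/49 - 5 = -354050/49 - 5 = -354295/49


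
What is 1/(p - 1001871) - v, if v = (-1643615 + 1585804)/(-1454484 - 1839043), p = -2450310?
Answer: -199577329318/11369851332387 ≈ -0.017553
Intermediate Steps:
v = 57811/3293527 (v = -57811/(-3293527) = -57811*(-1/3293527) = 57811/3293527 ≈ 0.017553)
1/(p - 1001871) - v = 1/(-2450310 - 1001871) - 1*57811/3293527 = 1/(-3452181) - 57811/3293527 = -1/3452181 - 57811/3293527 = -199577329318/11369851332387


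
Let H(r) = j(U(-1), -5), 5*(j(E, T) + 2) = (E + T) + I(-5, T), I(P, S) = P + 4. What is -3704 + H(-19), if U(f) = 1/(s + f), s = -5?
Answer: -111217/30 ≈ -3707.2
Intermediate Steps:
I(P, S) = 4 + P
U(f) = 1/(-5 + f)
j(E, T) = -11/5 + E/5 + T/5 (j(E, T) = -2 + ((E + T) + (4 - 5))/5 = -2 + ((E + T) - 1)/5 = -2 + (-1 + E + T)/5 = -2 + (-1/5 + E/5 + T/5) = -11/5 + E/5 + T/5)
H(r) = -97/30 (H(r) = -11/5 + 1/(5*(-5 - 1)) + (1/5)*(-5) = -11/5 + (1/5)/(-6) - 1 = -11/5 + (1/5)*(-1/6) - 1 = -11/5 - 1/30 - 1 = -97/30)
-3704 + H(-19) = -3704 - 97/30 = -111217/30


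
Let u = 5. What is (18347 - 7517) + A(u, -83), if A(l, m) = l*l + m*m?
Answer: 17744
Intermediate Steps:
A(l, m) = l**2 + m**2
(18347 - 7517) + A(u, -83) = (18347 - 7517) + (5**2 + (-83)**2) = 10830 + (25 + 6889) = 10830 + 6914 = 17744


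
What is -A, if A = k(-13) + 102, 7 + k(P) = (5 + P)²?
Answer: -159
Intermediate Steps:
k(P) = -7 + (5 + P)²
A = 159 (A = (-7 + (5 - 13)²) + 102 = (-7 + (-8)²) + 102 = (-7 + 64) + 102 = 57 + 102 = 159)
-A = -1*159 = -159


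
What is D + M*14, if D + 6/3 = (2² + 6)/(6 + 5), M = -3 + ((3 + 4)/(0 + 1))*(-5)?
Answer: -5864/11 ≈ -533.09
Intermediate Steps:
M = -38 (M = -3 + (7/1)*(-5) = -3 + (7*1)*(-5) = -3 + 7*(-5) = -3 - 35 = -38)
D = -12/11 (D = -2 + (2² + 6)/(6 + 5) = -2 + (4 + 6)/11 = -2 + 10*(1/11) = -2 + 10/11 = -12/11 ≈ -1.0909)
D + M*14 = -12/11 - 38*14 = -12/11 - 532 = -5864/11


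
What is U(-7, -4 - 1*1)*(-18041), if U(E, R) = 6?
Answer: -108246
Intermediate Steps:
U(-7, -4 - 1*1)*(-18041) = 6*(-18041) = -108246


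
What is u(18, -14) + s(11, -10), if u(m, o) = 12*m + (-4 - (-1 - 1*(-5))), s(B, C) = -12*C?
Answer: 328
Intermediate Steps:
u(m, o) = -8 + 12*m (u(m, o) = 12*m + (-4 - (-1 + 5)) = 12*m + (-4 - 1*4) = 12*m + (-4 - 4) = 12*m - 8 = -8 + 12*m)
u(18, -14) + s(11, -10) = (-8 + 12*18) - 12*(-10) = (-8 + 216) + 120 = 208 + 120 = 328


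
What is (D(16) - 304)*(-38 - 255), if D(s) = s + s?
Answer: 79696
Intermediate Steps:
D(s) = 2*s
(D(16) - 304)*(-38 - 255) = (2*16 - 304)*(-38 - 255) = (32 - 304)*(-293) = -272*(-293) = 79696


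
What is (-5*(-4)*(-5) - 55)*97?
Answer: -15035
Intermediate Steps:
(-5*(-4)*(-5) - 55)*97 = (20*(-5) - 55)*97 = (-100 - 55)*97 = -155*97 = -15035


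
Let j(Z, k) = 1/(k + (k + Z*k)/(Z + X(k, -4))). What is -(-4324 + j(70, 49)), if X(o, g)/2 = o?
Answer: 7234028/1673 ≈ 4324.0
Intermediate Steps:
X(o, g) = 2*o
j(Z, k) = 1/(k + (k + Z*k)/(Z + 2*k))
-(-4324 + j(70, 49)) = -(-4324 + (70 + 2*49)/(49*(1 + 2*70 + 2*49))) = -(-4324 + (70 + 98)/(49*(1 + 140 + 98))) = -(-4324 + (1/49)*168/239) = -(-4324 + (1/49)*(1/239)*168) = -(-4324 + 24/1673) = -1*(-7234028/1673) = 7234028/1673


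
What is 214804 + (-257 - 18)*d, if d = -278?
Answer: 291254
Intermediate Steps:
214804 + (-257 - 18)*d = 214804 + (-257 - 18)*(-278) = 214804 - 275*(-278) = 214804 + 76450 = 291254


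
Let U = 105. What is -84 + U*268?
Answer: 28056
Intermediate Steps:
-84 + U*268 = -84 + 105*268 = -84 + 28140 = 28056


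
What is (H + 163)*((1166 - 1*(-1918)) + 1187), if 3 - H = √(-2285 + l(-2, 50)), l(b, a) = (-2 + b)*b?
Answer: 708986 - 12813*I*√253 ≈ 7.0899e+5 - 2.038e+5*I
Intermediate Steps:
l(b, a) = b*(-2 + b)
H = 3 - 3*I*√253 (H = 3 - √(-2285 - 2*(-2 - 2)) = 3 - √(-2285 - 2*(-4)) = 3 - √(-2285 + 8) = 3 - √(-2277) = 3 - 3*I*√253 ≈ 3.0 - 47.718*I)
(H + 163)*((1166 - 1*(-1918)) + 1187) = ((3 - 3*I*√253) + 163)*((1166 - 1*(-1918)) + 1187) = (166 - 3*I*√253)*((1166 + 1918) + 1187) = (166 - 3*I*√253)*(3084 + 1187) = (166 - 3*I*√253)*4271 = 708986 - 12813*I*√253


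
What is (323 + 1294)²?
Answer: 2614689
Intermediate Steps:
(323 + 1294)² = 1617² = 2614689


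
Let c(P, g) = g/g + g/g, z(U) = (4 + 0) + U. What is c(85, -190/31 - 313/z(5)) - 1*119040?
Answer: -119038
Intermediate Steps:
z(U) = 4 + U
c(P, g) = 2 (c(P, g) = 1 + 1 = 2)
c(85, -190/31 - 313/z(5)) - 1*119040 = 2 - 1*119040 = 2 - 119040 = -119038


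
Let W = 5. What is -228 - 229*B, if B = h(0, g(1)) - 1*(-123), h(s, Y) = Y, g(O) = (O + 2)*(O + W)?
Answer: -32517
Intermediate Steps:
g(O) = (2 + O)*(5 + O) (g(O) = (O + 2)*(O + 5) = (2 + O)*(5 + O))
B = 141 (B = (10 + 1**2 + 7*1) - 1*(-123) = (10 + 1 + 7) + 123 = 18 + 123 = 141)
-228 - 229*B = -228 - 229*141 = -228 - 32289 = -32517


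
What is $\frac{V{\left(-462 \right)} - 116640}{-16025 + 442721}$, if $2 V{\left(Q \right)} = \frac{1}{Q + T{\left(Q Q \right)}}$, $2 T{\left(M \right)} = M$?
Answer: $- \frac{24788332799}{90681433920} \approx -0.27336$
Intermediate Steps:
$T{\left(M \right)} = \frac{M}{2}$
$V{\left(Q \right)} = \frac{1}{2 \left(Q + \frac{Q^{2}}{2}\right)}$ ($V{\left(Q \right)} = \frac{1}{2 \left(Q + \frac{Q Q}{2}\right)} = \frac{1}{2 \left(Q + \frac{Q^{2}}{2}\right)}$)
$\frac{V{\left(-462 \right)} - 116640}{-16025 + 442721} = \frac{\frac{1}{\left(-462\right) \left(2 - 462\right)} - 116640}{-16025 + 442721} = \frac{- \frac{1}{462 \left(-460\right)} - 116640}{426696} = \left(\left(- \frac{1}{462}\right) \left(- \frac{1}{460}\right) - 116640\right) \frac{1}{426696} = \left(\frac{1}{212520} - 116640\right) \frac{1}{426696} = \left(- \frac{24788332799}{212520}\right) \frac{1}{426696} = - \frac{24788332799}{90681433920}$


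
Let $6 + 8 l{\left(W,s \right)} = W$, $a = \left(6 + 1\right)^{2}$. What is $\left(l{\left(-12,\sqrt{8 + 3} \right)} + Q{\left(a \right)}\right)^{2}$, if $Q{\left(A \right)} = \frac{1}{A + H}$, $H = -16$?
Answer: $\frac{85849}{17424} \approx 4.9271$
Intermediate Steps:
$a = 49$ ($a = 7^{2} = 49$)
$Q{\left(A \right)} = \frac{1}{-16 + A}$ ($Q{\left(A \right)} = \frac{1}{A - 16} = \frac{1}{-16 + A}$)
$l{\left(W,s \right)} = - \frac{3}{4} + \frac{W}{8}$
$\left(l{\left(-12,\sqrt{8 + 3} \right)} + Q{\left(a \right)}\right)^{2} = \left(\left(- \frac{3}{4} + \frac{1}{8} \left(-12\right)\right) + \frac{1}{-16 + 49}\right)^{2} = \left(\left(- \frac{3}{4} - \frac{3}{2}\right) + \frac{1}{33}\right)^{2} = \left(- \frac{9}{4} + \frac{1}{33}\right)^{2} = \left(- \frac{293}{132}\right)^{2} = \frac{85849}{17424}$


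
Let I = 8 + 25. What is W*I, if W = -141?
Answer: -4653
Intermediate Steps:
I = 33
W*I = -141*33 = -4653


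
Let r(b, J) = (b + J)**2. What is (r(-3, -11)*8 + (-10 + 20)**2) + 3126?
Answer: 4794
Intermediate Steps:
r(b, J) = (J + b)**2
(r(-3, -11)*8 + (-10 + 20)**2) + 3126 = ((-11 - 3)**2*8 + (-10 + 20)**2) + 3126 = ((-14)**2*8 + 10**2) + 3126 = (196*8 + 100) + 3126 = (1568 + 100) + 3126 = 1668 + 3126 = 4794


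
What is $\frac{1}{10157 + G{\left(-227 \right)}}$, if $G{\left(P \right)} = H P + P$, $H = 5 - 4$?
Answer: $\frac{1}{9703} \approx 0.00010306$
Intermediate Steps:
$H = 1$
$G{\left(P \right)} = 2 P$ ($G{\left(P \right)} = 1 P + P = P + P = 2 P$)
$\frac{1}{10157 + G{\left(-227 \right)}} = \frac{1}{10157 + 2 \left(-227\right)} = \frac{1}{10157 - 454} = \frac{1}{9703}$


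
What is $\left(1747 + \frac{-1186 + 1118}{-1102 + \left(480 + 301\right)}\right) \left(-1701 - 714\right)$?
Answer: $- \frac{451488275}{107} \approx -4.2195 \cdot 10^{6}$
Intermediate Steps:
$\left(1747 + \frac{-1186 + 1118}{-1102 + \left(480 + 301\right)}\right) \left(-1701 - 714\right) = \left(1747 - \frac{68}{-1102 + 781}\right) \left(-2415\right) = \left(1747 - \frac{68}{-321}\right) \left(-2415\right) = \left(1747 - - \frac{68}{321}\right) \left(-2415\right) = \left(1747 + \frac{68}{321}\right) \left(-2415\right) = \frac{560855}{321} \left(-2415\right) = - \frac{451488275}{107}$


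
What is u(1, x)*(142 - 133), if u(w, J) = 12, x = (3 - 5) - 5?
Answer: 108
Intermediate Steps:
x = -7 (x = -2 - 5 = -7)
u(1, x)*(142 - 133) = 12*(142 - 133) = 12*9 = 108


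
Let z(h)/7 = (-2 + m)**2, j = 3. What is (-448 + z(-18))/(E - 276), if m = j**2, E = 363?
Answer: -35/29 ≈ -1.2069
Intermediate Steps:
m = 9 (m = 3**2 = 9)
z(h) = 343 (z(h) = 7*(-2 + 9)**2 = 7*7**2 = 7*49 = 343)
(-448 + z(-18))/(E - 276) = (-448 + 343)/(363 - 276) = -105/87 = -105*1/87 = -35/29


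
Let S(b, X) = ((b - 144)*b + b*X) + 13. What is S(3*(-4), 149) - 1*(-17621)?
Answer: 17718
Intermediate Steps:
S(b, X) = 13 + X*b + b*(-144 + b) (S(b, X) = ((-144 + b)*b + X*b) + 13 = (b*(-144 + b) + X*b) + 13 = (X*b + b*(-144 + b)) + 13 = 13 + X*b + b*(-144 + b))
S(3*(-4), 149) - 1*(-17621) = (13 + (3*(-4))² - 432*(-4) + 149*(3*(-4))) - 1*(-17621) = (13 + (-12)² - 144*(-12) + 149*(-12)) + 17621 = (13 + 144 + 1728 - 1788) + 17621 = 97 + 17621 = 17718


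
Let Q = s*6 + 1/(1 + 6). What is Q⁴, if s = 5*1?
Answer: 1982119441/2401 ≈ 8.2554e+5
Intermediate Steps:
s = 5
Q = 211/7 (Q = 5*6 + 1/(1 + 6) = 30 + 1/7 = 30 + ⅐ = 211/7 ≈ 30.143)
Q⁴ = (211/7)⁴ = 1982119441/2401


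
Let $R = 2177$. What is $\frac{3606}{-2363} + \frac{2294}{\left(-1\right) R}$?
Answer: $- \frac{13270984}{5144251} \approx -2.5798$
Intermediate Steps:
$\frac{3606}{-2363} + \frac{2294}{\left(-1\right) R} = \frac{3606}{-2363} + \frac{2294}{\left(-1\right) 2177} = 3606 \left(- \frac{1}{2363}\right) + \frac{2294}{-2177} = - \frac{3606}{2363} + 2294 \left(- \frac{1}{2177}\right) = - \frac{3606}{2363} - \frac{2294}{2177} = - \frac{13270984}{5144251}$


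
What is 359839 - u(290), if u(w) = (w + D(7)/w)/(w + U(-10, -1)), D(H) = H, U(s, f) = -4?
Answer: 29844962553/82940 ≈ 3.5984e+5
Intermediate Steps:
u(w) = (w + 7/w)/(-4 + w) (u(w) = (w + 7/w)/(w - 4) = (w + 7/w)/(-4 + w))
359839 - u(290) = 359839 - (7 + 290²)/(290*(-4 + 290)) = 359839 - (7 + 84100)/(290*286) = 359839 - 84107/(290*286) = 359839 - 1*84107/82940 = 359839 - 84107/82940 = 29844962553/82940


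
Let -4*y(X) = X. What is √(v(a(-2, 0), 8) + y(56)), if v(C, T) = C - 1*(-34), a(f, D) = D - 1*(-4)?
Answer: 2*√6 ≈ 4.8990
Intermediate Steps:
y(X) = -X/4
a(f, D) = 4 + D (a(f, D) = D + 4 = 4 + D)
v(C, T) = 34 + C (v(C, T) = C + 34 = 34 + C)
√(v(a(-2, 0), 8) + y(56)) = √((34 + (4 + 0)) - ¼*56) = √((34 + 4) - 14) = √(38 - 14) = √24 = 2*√6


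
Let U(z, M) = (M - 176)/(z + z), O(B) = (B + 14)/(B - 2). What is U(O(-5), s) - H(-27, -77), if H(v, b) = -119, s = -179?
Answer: 4627/18 ≈ 257.06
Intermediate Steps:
O(B) = (14 + B)/(-2 + B)
U(z, M) = (-176 + M)/(2*z) (U(z, M) = (-176 + M)/((2*z)) = (-176 + M)*(1/(2*z)) = (-176 + M)/(2*z))
U(O(-5), s) - H(-27, -77) = (-176 - 179)/(2*(((14 - 5)/(-2 - 5)))) - 1*(-119) = (½)*(-355)/(9/(-7)) + 119 = (½)*(-355)/(-⅐*9) + 119 = (½)*(-355)/(-9/7) + 119 = (½)*(-7/9)*(-355) + 119 = 2485/18 + 119 = 4627/18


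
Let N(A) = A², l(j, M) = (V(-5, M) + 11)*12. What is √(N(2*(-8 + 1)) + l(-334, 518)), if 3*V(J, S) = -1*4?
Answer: 2*√78 ≈ 17.664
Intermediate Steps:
V(J, S) = -4/3 (V(J, S) = (-1*4)/3 = (⅓)*(-4) = -4/3)
l(j, M) = 116 (l(j, M) = (-4/3 + 11)*12 = (29/3)*12 = 116)
√(N(2*(-8 + 1)) + l(-334, 518)) = √((2*(-8 + 1))² + 116) = √((2*(-7))² + 116) = √((-14)² + 116) = √(196 + 116) = √312 = 2*√78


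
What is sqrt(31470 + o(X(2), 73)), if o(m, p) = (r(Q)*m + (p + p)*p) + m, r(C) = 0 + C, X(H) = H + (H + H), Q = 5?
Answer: 2*sqrt(10541) ≈ 205.34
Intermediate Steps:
X(H) = 3*H (X(H) = H + 2*H = 3*H)
r(C) = C
o(m, p) = 2*p**2 + 6*m (o(m, p) = (5*m + (p + p)*p) + m = (5*m + (2*p)*p) + m = (5*m + 2*p**2) + m = (2*p**2 + 5*m) + m = 2*p**2 + 6*m)
sqrt(31470 + o(X(2), 73)) = sqrt(31470 + (2*73**2 + 6*(3*2))) = sqrt(31470 + (2*5329 + 6*6)) = sqrt(31470 + (10658 + 36)) = sqrt(31470 + 10694) = sqrt(42164) = 2*sqrt(10541)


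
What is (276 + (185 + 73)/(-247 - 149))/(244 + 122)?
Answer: 18173/24156 ≈ 0.75232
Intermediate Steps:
(276 + (185 + 73)/(-247 - 149))/(244 + 122) = (276 + 258/(-396))/366 = (276 + 258*(-1/396))*(1/366) = (276 - 43/66)*(1/366) = (18173/66)*(1/366) = 18173/24156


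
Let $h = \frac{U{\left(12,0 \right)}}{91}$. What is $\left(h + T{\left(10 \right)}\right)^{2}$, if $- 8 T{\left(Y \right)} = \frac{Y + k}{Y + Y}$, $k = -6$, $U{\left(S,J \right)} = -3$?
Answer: $\frac{44521}{13249600} \approx 0.0033602$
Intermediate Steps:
$T{\left(Y \right)} = - \frac{-6 + Y}{16 Y}$ ($T{\left(Y \right)} = - \frac{\left(Y - 6\right) \frac{1}{Y + Y}}{8} = - \frac{\left(-6 + Y\right) \frac{1}{2 Y}}{8} = - \frac{\frac{1}{2} \frac{1}{Y} \left(-6 + Y\right)}{8} = - \frac{-6 + Y}{16 Y}$)
$h = - \frac{3}{91} \approx -0.032967$
$\left(h + T{\left(10 \right)}\right)^{2} = \left(- \frac{3}{91} + \frac{6 - 10}{16 \cdot 10}\right)^{2} = \left(- \frac{3}{91} + \frac{1}{16} \cdot \frac{1}{10} \left(6 - 10\right)\right)^{2} = \left(- \frac{3}{91} + \frac{1}{16} \cdot \frac{1}{10} \left(-4\right)\right)^{2} = \left(- \frac{3}{91} - \frac{1}{40}\right)^{2} = \left(- \frac{211}{3640}\right)^{2} = \frac{44521}{13249600}$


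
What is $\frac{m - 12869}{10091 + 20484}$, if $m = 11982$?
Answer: $- \frac{887}{30575} \approx -0.029011$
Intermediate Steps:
$\frac{m - 12869}{10091 + 20484} = \frac{11982 - 12869}{10091 + 20484} = - \frac{887}{30575}$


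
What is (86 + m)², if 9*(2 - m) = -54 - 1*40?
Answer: 784996/81 ≈ 9691.3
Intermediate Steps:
m = 112/9 (m = 2 - (-54 - 1*40)/9 = 2 - (-54 - 40)/9 = 2 - ⅑*(-94) = 2 + 94/9 = 112/9 ≈ 12.444)
(86 + m)² = (86 + 112/9)² = (886/9)² = 784996/81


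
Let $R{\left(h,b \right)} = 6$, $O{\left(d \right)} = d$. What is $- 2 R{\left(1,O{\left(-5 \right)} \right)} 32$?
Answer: $-384$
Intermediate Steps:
$- 2 R{\left(1,O{\left(-5 \right)} \right)} 32 = \left(-2\right) 6 \cdot 32 = \left(-12\right) 32 = -384$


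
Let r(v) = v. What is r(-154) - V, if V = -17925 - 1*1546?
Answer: 19317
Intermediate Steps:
V = -19471 (V = -17925 - 1546 = -19471)
r(-154) - V = -154 - 1*(-19471) = -154 + 19471 = 19317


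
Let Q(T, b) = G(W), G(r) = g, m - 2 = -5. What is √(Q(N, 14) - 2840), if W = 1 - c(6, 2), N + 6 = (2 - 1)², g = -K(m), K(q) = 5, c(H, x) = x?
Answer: I*√2845 ≈ 53.339*I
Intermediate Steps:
m = -3 (m = 2 - 5 = -3)
g = -5 (g = -1*5 = -5)
N = -5 (N = -6 + (2 - 1)² = -6 + 1² = -6 + 1 = -5)
W = -1 (W = 1 - 1*2 = 1 - 2 = -1)
G(r) = -5
Q(T, b) = -5
√(Q(N, 14) - 2840) = √(-5 - 2840) = √(-2845) = I*√2845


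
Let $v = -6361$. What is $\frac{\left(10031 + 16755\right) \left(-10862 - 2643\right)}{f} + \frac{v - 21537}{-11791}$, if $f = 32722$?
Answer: $- \frac{164016215049}{14839427} \approx -11053.0$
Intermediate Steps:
$\frac{\left(10031 + 16755\right) \left(-10862 - 2643\right)}{f} + \frac{v - 21537}{-11791} = \frac{\left(10031 + 16755\right) \left(-10862 - 2643\right)}{32722} + \frac{-6361 - 21537}{-11791} = 26786 \left(-13505\right) \frac{1}{32722} - - \frac{2146}{907} = \left(-361744930\right) \frac{1}{32722} + \frac{2146}{907} = - \frac{180872465}{16361} + \frac{2146}{907} = - \frac{164016215049}{14839427}$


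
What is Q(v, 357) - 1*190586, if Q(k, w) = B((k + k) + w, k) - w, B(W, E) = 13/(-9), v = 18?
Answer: -1718500/9 ≈ -1.9094e+5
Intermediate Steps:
B(W, E) = -13/9 (B(W, E) = 13*(-1/9) = -13/9)
Q(k, w) = -13/9 - w
Q(v, 357) - 1*190586 = (-13/9 - 1*357) - 1*190586 = (-13/9 - 357) - 190586 = -3226/9 - 190586 = -1718500/9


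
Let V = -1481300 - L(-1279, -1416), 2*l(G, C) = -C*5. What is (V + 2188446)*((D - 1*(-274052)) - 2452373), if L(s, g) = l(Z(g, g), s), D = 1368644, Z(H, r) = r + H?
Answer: -1139941819269/2 ≈ -5.6997e+11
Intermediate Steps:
Z(H, r) = H + r
l(G, C) = -5*C/2 (l(G, C) = (-C*5)/2 = (-5*C)/2 = -5*C/2)
L(s, g) = -5*s/2
V = -2968995/2 (V = -1481300 - (-5)*(-1279)/2 = -1481300 - 1*6395/2 = -1481300 - 6395/2 = -2968995/2 ≈ -1.4845e+6)
(V + 2188446)*((D - 1*(-274052)) - 2452373) = (-2968995/2 + 2188446)*((1368644 - 1*(-274052)) - 2452373) = 1407897*((1368644 + 274052) - 2452373)/2 = 1407897*(1642696 - 2452373)/2 = (1407897/2)*(-809677) = -1139941819269/2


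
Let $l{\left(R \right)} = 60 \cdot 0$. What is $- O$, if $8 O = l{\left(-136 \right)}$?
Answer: $0$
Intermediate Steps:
$l{\left(R \right)} = 0$
$O = 0$ ($O = \frac{1}{8} \cdot 0 = 0$)
$- O = \left(-1\right) 0 = 0$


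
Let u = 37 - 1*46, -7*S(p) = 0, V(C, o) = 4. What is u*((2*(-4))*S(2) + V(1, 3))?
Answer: -36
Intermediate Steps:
S(p) = 0 (S(p) = -⅐*0 = 0)
u = -9 (u = 37 - 46 = -9)
u*((2*(-4))*S(2) + V(1, 3)) = -9*((2*(-4))*0 + 4) = -9*(-8*0 + 4) = -9*(0 + 4) = -9*4 = -36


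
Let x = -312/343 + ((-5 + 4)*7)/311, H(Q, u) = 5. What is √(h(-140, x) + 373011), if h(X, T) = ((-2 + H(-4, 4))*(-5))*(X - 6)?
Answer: 3*√41689 ≈ 612.54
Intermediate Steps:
x = -99433/106673 (x = -312*1/343 - 1*7*(1/311) = -312/343 - 7*1/311 = -312/343 - 7/311 = -99433/106673 ≈ -0.93213)
h(X, T) = 90 - 15*X (h(X, T) = ((-2 + 5)*(-5))*(X - 6) = (3*(-5))*(-6 + X) = -15*(-6 + X) = 90 - 15*X)
√(h(-140, x) + 373011) = √((90 - 15*(-140)) + 373011) = √((90 + 2100) + 373011) = √(2190 + 373011) = √375201 = 3*√41689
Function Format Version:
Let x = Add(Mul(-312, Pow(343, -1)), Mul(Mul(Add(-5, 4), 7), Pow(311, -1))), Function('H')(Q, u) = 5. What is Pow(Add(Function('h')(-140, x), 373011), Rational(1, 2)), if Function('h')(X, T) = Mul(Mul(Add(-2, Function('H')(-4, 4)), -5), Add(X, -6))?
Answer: Mul(3, Pow(41689, Rational(1, 2))) ≈ 612.54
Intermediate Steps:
x = Rational(-99433, 106673) (x = Add(Mul(-312, Rational(1, 343)), Mul(Mul(-1, 7), Rational(1, 311))) = Add(Rational(-312, 343), Mul(-7, Rational(1, 311))) = Add(Rational(-312, 343), Rational(-7, 311)) = Rational(-99433, 106673) ≈ -0.93213)
Function('h')(X, T) = Add(90, Mul(-15, X)) (Function('h')(X, T) = Mul(Mul(Add(-2, 5), -5), Add(X, -6)) = Mul(Mul(3, -5), Add(-6, X)) = Mul(-15, Add(-6, X)) = Add(90, Mul(-15, X)))
Pow(Add(Function('h')(-140, x), 373011), Rational(1, 2)) = Pow(Add(Add(90, Mul(-15, -140)), 373011), Rational(1, 2)) = Pow(Add(Add(90, 2100), 373011), Rational(1, 2)) = Pow(Add(2190, 373011), Rational(1, 2)) = Pow(375201, Rational(1, 2)) = Mul(3, Pow(41689, Rational(1, 2)))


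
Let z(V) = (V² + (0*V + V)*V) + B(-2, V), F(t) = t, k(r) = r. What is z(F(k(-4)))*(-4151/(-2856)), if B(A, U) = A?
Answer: 2965/68 ≈ 43.603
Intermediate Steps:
z(V) = -2 + 2*V² (z(V) = (V² + (0*V + V)*V) - 2 = (V² + (0 + V)*V) - 2 = (V² + V*V) - 2 = (V² + V²) - 2 = 2*V² - 2 = -2 + 2*V²)
z(F(k(-4)))*(-4151/(-2856)) = (-2 + 2*(-4)²)*(-4151/(-2856)) = (-2 + 2*16)*(-4151*(-1/2856)) = (-2 + 32)*(593/408) = 30*(593/408) = 2965/68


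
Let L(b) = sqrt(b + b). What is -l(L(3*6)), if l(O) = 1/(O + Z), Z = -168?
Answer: 1/162 ≈ 0.0061728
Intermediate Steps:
L(b) = sqrt(2)*sqrt(b) (L(b) = sqrt(2*b) = sqrt(2)*sqrt(b))
l(O) = 1/(-168 + O) (l(O) = 1/(O - 168) = 1/(-168 + O))
-l(L(3*6)) = -1/(-168 + sqrt(2)*sqrt(3*6)) = -1/(-168 + sqrt(2)*sqrt(18)) = -1/(-168 + sqrt(2)*(3*sqrt(2))) = -1/(-168 + 6) = -1/(-162) = -1*(-1/162) = 1/162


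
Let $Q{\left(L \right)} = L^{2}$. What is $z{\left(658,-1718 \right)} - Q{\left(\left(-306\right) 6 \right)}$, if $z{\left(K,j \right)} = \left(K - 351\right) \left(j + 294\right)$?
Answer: $-3808064$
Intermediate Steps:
$z{\left(K,j \right)} = \left(-351 + K\right) \left(294 + j\right)$
$z{\left(658,-1718 \right)} - Q{\left(\left(-306\right) 6 \right)} = \left(-103194 - -603018 + 294 \cdot 658 + 658 \left(-1718\right)\right) - \left(\left(-306\right) 6\right)^{2} = \left(-103194 + 603018 + 193452 - 1130444\right) - \left(-1836\right)^{2} = -437168 - 3370896 = -3808064$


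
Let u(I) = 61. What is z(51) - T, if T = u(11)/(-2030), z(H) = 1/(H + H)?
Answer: 2063/51765 ≈ 0.039853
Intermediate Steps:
z(H) = 1/(2*H)
T = -61/2030 (T = 61/(-2030) = 61*(-1/2030) = -61/2030 ≈ -0.030049)
z(51) - T = (½)/51 - 1*(-61/2030) = (½)*(1/51) + 61/2030 = 1/102 + 61/2030 = 2063/51765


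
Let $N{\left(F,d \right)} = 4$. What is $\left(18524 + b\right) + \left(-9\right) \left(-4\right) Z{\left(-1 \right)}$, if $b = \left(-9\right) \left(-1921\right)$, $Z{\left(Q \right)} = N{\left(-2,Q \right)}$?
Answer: $35957$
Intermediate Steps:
$Z{\left(Q \right)} = 4$
$b = 17289$
$\left(18524 + b\right) + \left(-9\right) \left(-4\right) Z{\left(-1 \right)} = \left(18524 + 17289\right) + \left(-9\right) \left(-4\right) 4 = 35813 + 36 \cdot 4 = 35813 + 144 = 35957$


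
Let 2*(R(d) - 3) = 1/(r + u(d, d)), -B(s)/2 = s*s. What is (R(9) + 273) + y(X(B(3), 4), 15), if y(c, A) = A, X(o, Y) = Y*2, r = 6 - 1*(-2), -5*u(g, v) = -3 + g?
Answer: 19793/68 ≈ 291.07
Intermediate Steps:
B(s) = -2*s² (B(s) = -2*s*s = -2*s²)
u(g, v) = ⅗ - g/5 (u(g, v) = -(-3 + g)/5 = ⅗ - g/5)
r = 8 (r = 6 + 2 = 8)
X(o, Y) = 2*Y
R(d) = 3 + 1/(2*(43/5 - d/5)) (R(d) = 3 + 1/(2*(8 + (⅗ - d/5))) = 3 + 1/(2*(43/5 - d/5)))
(R(9) + 273) + y(X(B(3), 4), 15) = ((-263 + 6*9)/(2*(-43 + 9)) + 273) + 15 = ((½)*(-263 + 54)/(-34) + 273) + 15 = ((½)*(-1/34)*(-209) + 273) + 15 = (209/68 + 273) + 15 = 18773/68 + 15 = 19793/68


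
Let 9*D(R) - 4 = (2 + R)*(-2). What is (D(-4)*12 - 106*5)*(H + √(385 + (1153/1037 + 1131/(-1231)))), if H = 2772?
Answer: -1439592 - 1558*√627699977364777/3829641 ≈ -1.4498e+6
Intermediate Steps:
D(R) = -2*R/9 (D(R) = 4/9 + ((2 + R)*(-2))/9 = 4/9 + (-4 - 2*R)/9 = 4/9 + (-4/9 - 2*R/9) = -2*R/9)
(D(-4)*12 - 106*5)*(H + √(385 + (1153/1037 + 1131/(-1231)))) = (-2/9*(-4)*12 - 106*5)*(2772 + √(385 + (1153/1037 + 1131/(-1231)))) = ((8/9)*12 - 530)*(2772 + √(385 + (1153*(1/1037) + 1131*(-1/1231)))) = (32/3 - 530)*(2772 + √(385 + (1153/1037 - 1131/1231))) = -1558*(2772 + √(385 + 246496/1276547))/3 = -1558*(2772 + √(491717091/1276547))/3 = -1558*(2772 + √627699977364777/1276547)/3 = -1439592 - 1558*√627699977364777/3829641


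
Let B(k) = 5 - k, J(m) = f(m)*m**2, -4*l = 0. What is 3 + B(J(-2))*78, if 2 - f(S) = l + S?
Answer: -855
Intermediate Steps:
l = 0 (l = -1/4*0 = 0)
f(S) = 2 - S (f(S) = 2 - (0 + S) = 2 - S)
J(m) = m**2*(2 - m) (J(m) = (2 - m)*m**2 = m**2*(2 - m))
3 + B(J(-2))*78 = 3 + (5 - (-2)**2*(2 - 1*(-2)))*78 = 3 + (5 - 4*(2 + 2))*78 = 3 + (5 - 4*4)*78 = 3 + (5 - 1*16)*78 = 3 + (5 - 16)*78 = 3 - 11*78 = 3 - 858 = -855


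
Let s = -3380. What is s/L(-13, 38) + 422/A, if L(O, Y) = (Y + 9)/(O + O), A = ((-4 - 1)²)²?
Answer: 54944834/29375 ≈ 1870.5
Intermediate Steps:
A = 625 (A = ((-5)²)² = 25² = 625)
L(O, Y) = (9 + Y)/(2*O) (L(O, Y) = (9 + Y)/((2*O)) = (9 + Y)*(1/(2*O)) = (9 + Y)/(2*O))
s/L(-13, 38) + 422/A = -3380*(-26/(9 + 38)) + 422/625 = -3380/((½)*(-1/13)*47) + 422*(1/625) = -3380/(-47/26) + 422/625 = -3380*(-26/47) + 422/625 = 87880/47 + 422/625 = 54944834/29375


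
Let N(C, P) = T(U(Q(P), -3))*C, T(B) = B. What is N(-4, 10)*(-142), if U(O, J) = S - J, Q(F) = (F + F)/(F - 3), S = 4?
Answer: 3976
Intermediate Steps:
Q(F) = 2*F/(-3 + F) (Q(F) = (2*F)/(-3 + F) = 2*F/(-3 + F))
U(O, J) = 4 - J
N(C, P) = 7*C (N(C, P) = (4 - 1*(-3))*C = (4 + 3)*C = 7*C)
N(-4, 10)*(-142) = (7*(-4))*(-142) = -28*(-142) = 3976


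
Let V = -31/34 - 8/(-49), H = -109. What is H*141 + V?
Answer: -25606001/1666 ≈ -15370.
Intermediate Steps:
V = -1247/1666 (V = -31*1/34 - 8*(-1/49) = -31/34 + 8/49 = -1247/1666 ≈ -0.74850)
H*141 + V = -109*141 - 1247/1666 = -15369 - 1247/1666 = -25606001/1666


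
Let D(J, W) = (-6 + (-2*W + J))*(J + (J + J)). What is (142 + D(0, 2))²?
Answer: 20164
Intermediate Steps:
D(J, W) = 3*J*(-6 + J - 2*W) (D(J, W) = (-6 + (J - 2*W))*(J + 2*J) = (-6 + J - 2*W)*(3*J) = 3*J*(-6 + J - 2*W))
(142 + D(0, 2))² = (142 + 3*0*(-6 + 0 - 2*2))² = (142 + 3*0*(-6 + 0 - 4))² = (142 + 3*0*(-10))² = (142 + 0)² = 142² = 20164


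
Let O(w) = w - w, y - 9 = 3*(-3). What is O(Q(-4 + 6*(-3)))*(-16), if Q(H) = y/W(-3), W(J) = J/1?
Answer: 0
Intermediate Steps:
y = 0 (y = 9 + 3*(-3) = 9 - 9 = 0)
W(J) = J (W(J) = J*1 = J)
Q(H) = 0 (Q(H) = 0/(-3) = 0*(-⅓) = 0)
O(w) = 0
O(Q(-4 + 6*(-3)))*(-16) = 0*(-16) = 0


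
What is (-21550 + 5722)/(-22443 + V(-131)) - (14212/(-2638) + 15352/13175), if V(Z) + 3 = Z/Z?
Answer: 384379326938/78009056425 ≈ 4.9274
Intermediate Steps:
V(Z) = -2 (V(Z) = -3 + Z/Z = -3 + 1 = -2)
(-21550 + 5722)/(-22443 + V(-131)) - (14212/(-2638) + 15352/13175) = (-21550 + 5722)/(-22443 - 2) - (14212/(-2638) + 15352/13175) = -15828/(-22445) - (14212*(-1/2638) + 15352*(1/13175)) = -15828*(-1/22445) - (-7106/1319 + 15352/13175) = 15828/22445 - 1*(-73372262/17377825) = 15828/22445 + 73372262/17377825 = 384379326938/78009056425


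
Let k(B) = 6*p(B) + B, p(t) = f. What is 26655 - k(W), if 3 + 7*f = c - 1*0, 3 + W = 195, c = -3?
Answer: 185277/7 ≈ 26468.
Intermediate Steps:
W = 192 (W = -3 + 195 = 192)
f = -6/7 (f = -3/7 + (-3 - 1*0)/7 = -3/7 + (-3 + 0)/7 = -3/7 + (1/7)*(-3) = -3/7 - 3/7 = -6/7 ≈ -0.85714)
p(t) = -6/7
k(B) = -36/7 + B (k(B) = 6*(-6/7) + B = -36/7 + B)
26655 - k(W) = 26655 - (-36/7 + 192) = 26655 - 1*1308/7 = 26655 - 1308/7 = 185277/7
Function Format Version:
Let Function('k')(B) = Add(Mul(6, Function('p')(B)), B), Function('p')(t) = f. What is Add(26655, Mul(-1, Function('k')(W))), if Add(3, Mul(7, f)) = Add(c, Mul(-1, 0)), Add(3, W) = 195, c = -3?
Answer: Rational(185277, 7) ≈ 26468.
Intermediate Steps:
W = 192 (W = Add(-3, 195) = 192)
f = Rational(-6, 7) (f = Add(Rational(-3, 7), Mul(Rational(1, 7), Add(-3, Mul(-1, 0)))) = Add(Rational(-3, 7), Mul(Rational(1, 7), Add(-3, 0))) = Add(Rational(-3, 7), Mul(Rational(1, 7), -3)) = Add(Rational(-3, 7), Rational(-3, 7)) = Rational(-6, 7) ≈ -0.85714)
Function('p')(t) = Rational(-6, 7)
Function('k')(B) = Add(Rational(-36, 7), B) (Function('k')(B) = Add(Mul(6, Rational(-6, 7)), B) = Add(Rational(-36, 7), B))
Add(26655, Mul(-1, Function('k')(W))) = Add(26655, Mul(-1, Add(Rational(-36, 7), 192))) = Add(26655, Mul(-1, Rational(1308, 7))) = Add(26655, Rational(-1308, 7)) = Rational(185277, 7)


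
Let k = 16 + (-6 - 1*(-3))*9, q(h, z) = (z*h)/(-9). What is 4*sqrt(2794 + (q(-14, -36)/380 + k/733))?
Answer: 4*sqrt(13547411467705)/69635 ≈ 211.43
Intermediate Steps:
q(h, z) = -h*z/9 (q(h, z) = (h*z)*(-1/9) = -h*z/9)
k = -11 (k = 16 + (-6 + 3)*9 = 16 - 3*9 = 16 - 27 = -11)
4*sqrt(2794 + (q(-14, -36)/380 + k/733)) = 4*sqrt(2794 + (-1/9*(-14)*(-36)/380 - 11/733)) = 4*sqrt(2794 + (-56*1/380 - 11*1/733)) = 4*sqrt(2794 + (-14/95 - 11/733)) = 4*sqrt(2794 - 11307/69635) = 4*sqrt(194548883/69635) = 4*(sqrt(13547411467705)/69635) = 4*sqrt(13547411467705)/69635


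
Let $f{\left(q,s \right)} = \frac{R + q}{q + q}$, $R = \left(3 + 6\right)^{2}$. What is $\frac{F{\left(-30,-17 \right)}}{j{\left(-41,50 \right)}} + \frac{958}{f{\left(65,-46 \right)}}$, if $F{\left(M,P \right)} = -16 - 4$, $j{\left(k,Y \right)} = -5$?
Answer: $\frac{62562}{73} \approx 857.01$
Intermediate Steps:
$F{\left(M,P \right)} = -20$
$R = 81$ ($R = 9^{2} = 81$)
$f{\left(q,s \right)} = \frac{81 + q}{2 q}$ ($f{\left(q,s \right)} = \frac{81 + q}{q + q} = \frac{81 + q}{2 q}$)
$\frac{F{\left(-30,-17 \right)}}{j{\left(-41,50 \right)}} + \frac{958}{f{\left(65,-46 \right)}} = - \frac{20}{-5} + \frac{958}{\frac{1}{2} \cdot \frac{1}{65} \left(81 + 65\right)} = \left(-20\right) \left(- \frac{1}{5}\right) + \frac{958}{\frac{1}{2} \cdot \frac{1}{65} \cdot 146} = 4 + \frac{958}{\frac{73}{65}} = 4 + 958 \cdot \frac{65}{73} = 4 + \frac{62270}{73} = \frac{62562}{73}$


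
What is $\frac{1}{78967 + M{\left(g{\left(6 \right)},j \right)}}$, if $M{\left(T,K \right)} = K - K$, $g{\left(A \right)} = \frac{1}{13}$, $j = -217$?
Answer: $\frac{1}{78967} \approx 1.2664 \cdot 10^{-5}$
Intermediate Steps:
$g{\left(A \right)} = \frac{1}{13}$
$M{\left(T,K \right)} = 0$
$\frac{1}{78967 + M{\left(g{\left(6 \right)},j \right)}} = \frac{1}{78967 + 0} = \frac{1}{78967}$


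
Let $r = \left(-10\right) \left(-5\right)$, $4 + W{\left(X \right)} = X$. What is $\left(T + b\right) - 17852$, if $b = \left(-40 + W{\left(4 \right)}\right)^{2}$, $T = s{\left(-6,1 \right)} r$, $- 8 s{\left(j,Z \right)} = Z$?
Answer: $- \frac{65033}{4} \approx -16258.0$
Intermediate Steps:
$W{\left(X \right)} = -4 + X$
$s{\left(j,Z \right)} = - \frac{Z}{8}$
$r = 50$
$T = - \frac{25}{4}$ ($T = \left(- \frac{1}{8}\right) 1 \cdot 50 = \left(- \frac{1}{8}\right) 50 = - \frac{25}{4} \approx -6.25$)
$b = 1600$ ($b = \left(-40 + \left(-4 + 4\right)\right)^{2} = \left(-40 + 0\right)^{2} = \left(-40\right)^{2} = 1600$)
$\left(T + b\right) - 17852 = \left(- \frac{25}{4} + 1600\right) - 17852 = \frac{6375}{4} - 17852 = - \frac{65033}{4}$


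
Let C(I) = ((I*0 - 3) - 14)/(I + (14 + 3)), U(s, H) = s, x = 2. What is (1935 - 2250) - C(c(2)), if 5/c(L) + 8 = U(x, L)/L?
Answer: -35791/114 ≈ -313.96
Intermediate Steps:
c(L) = 5/(-8 + 2/L)
C(I) = -17/(17 + I) (C(I) = ((0 - 3) - 14)/(I + 17) = (-3 - 14)/(17 + I) = -17/(17 + I))
(1935 - 2250) - C(c(2)) = (1935 - 2250) - (-17)/(17 - 5*2/(-2 + 8*2)) = -315 - (-17)/(17 - 5*2/(-2 + 16)) = -315 - (-17)/(17 - 5*2/14) = -315 - (-17)/(17 - 5*2*1/14) = -315 - (-17)/(17 - 5/7) = -315 - (-17)/114/7 = -315 - (-17)*7/114 = -315 - 1*(-119/114) = -315 + 119/114 = -35791/114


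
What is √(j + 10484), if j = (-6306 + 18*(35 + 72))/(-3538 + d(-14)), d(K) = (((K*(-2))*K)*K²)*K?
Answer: 3*√1487717658466/35737 ≈ 102.39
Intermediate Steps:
d(K) = -2*K⁵ (d(K) = (((-2*K)*K)*K²)*K = ((-2*K²)*K²)*K = (-2*K⁴)*K = -2*K⁵)
j = -146/35737 (j = (-6306 + 18*(35 + 72))/(-3538 - 2*(-14)⁵) = (-6306 + 18*107)/(-3538 - 2*(-537824)) = (-6306 + 1926)/(-3538 + 1075648) = -4380/1072110 = -4380*1/1072110 = -146/35737 ≈ -0.0040854)
√(j + 10484) = √(-146/35737 + 10484) = √(374666562/35737) = 3*√1487717658466/35737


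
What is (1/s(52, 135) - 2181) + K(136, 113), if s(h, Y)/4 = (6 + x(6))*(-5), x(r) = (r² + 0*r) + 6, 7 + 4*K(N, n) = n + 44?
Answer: -2057761/960 ≈ -2143.5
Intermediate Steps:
K(N, n) = 37/4 + n/4 (K(N, n) = -7/4 + (n + 44)/4 = -7/4 + (44 + n)/4 = -7/4 + (11 + n/4) = 37/4 + n/4)
x(r) = 6 + r² (x(r) = (r² + 0) + 6 = r² + 6 = 6 + r²)
s(h, Y) = -960 (s(h, Y) = 4*((6 + (6 + 6²))*(-5)) = 4*((6 + (6 + 36))*(-5)) = 4*((6 + 42)*(-5)) = 4*(48*(-5)) = 4*(-240) = -960)
(1/s(52, 135) - 2181) + K(136, 113) = (1/(-960) - 2181) + (37/4 + (¼)*113) = (-1/960 - 2181) + (37/4 + 113/4) = -2093761/960 + 75/2 = -2057761/960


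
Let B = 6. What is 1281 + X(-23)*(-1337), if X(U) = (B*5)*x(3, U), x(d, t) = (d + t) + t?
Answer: 1726011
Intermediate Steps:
x(d, t) = d + 2*t
X(U) = 90 + 60*U (X(U) = (6*5)*(3 + 2*U) = 30*(3 + 2*U) = 90 + 60*U)
1281 + X(-23)*(-1337) = 1281 + (90 + 60*(-23))*(-1337) = 1281 + (90 - 1380)*(-1337) = 1281 - 1290*(-1337) = 1281 + 1724730 = 1726011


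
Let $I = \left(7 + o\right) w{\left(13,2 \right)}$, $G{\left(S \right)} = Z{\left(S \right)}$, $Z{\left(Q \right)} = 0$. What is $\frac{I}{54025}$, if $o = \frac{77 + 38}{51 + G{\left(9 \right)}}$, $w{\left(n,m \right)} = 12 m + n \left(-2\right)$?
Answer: $- \frac{944}{2755275} \approx -0.00034262$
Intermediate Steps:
$G{\left(S \right)} = 0$
$w{\left(n,m \right)} = - 2 n + 12 m$ ($w{\left(n,m \right)} = 12 m - 2 n = - 2 n + 12 m$)
$o = \frac{115}{51}$ ($o = \frac{77 + 38}{51 + 0} = \frac{115}{51} \approx 2.2549$)
$I = - \frac{944}{51}$ ($I = \left(7 + \frac{115}{51}\right) \left(\left(-2\right) 13 + 12 \cdot 2\right) = \frac{472 \left(-26 + 24\right)}{51} = \frac{472}{51} \left(-2\right) = - \frac{944}{51} \approx -18.51$)
$\frac{I}{54025} = - \frac{944}{51 \cdot 54025} = \left(- \frac{944}{51}\right) \frac{1}{54025} = - \frac{944}{2755275}$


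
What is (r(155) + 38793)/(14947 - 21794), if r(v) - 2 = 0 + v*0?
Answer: -38795/6847 ≈ -5.6660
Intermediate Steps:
r(v) = 2 (r(v) = 2 + (0 + v*0) = 2 + (0 + 0) = 2 + 0 = 2)
(r(155) + 38793)/(14947 - 21794) = (2 + 38793)/(14947 - 21794) = 38795/(-6847) = 38795*(-1/6847) = -38795/6847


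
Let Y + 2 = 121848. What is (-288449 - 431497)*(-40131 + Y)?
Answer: -58830387390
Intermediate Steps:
Y = 121846 (Y = -2 + 121848 = 121846)
(-288449 - 431497)*(-40131 + Y) = (-288449 - 431497)*(-40131 + 121846) = -719946*81715 = -58830387390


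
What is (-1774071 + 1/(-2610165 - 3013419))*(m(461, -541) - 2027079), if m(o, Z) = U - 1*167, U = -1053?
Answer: 20235603439612869035/5623584 ≈ 3.5983e+12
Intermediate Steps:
m(o, Z) = -1220 (m(o, Z) = -1053 - 1*167 = -1053 - 167 = -1220)
(-1774071 + 1/(-2610165 - 3013419))*(m(461, -541) - 2027079) = (-1774071 + 1/(-2610165 - 3013419))*(-1220 - 2027079) = (-1774071 + 1/(-5623584))*(-2028299) = (-1774071 - 1/5623584)*(-2028299) = -9976637290465/5623584*(-2028299) = 20235603439612869035/5623584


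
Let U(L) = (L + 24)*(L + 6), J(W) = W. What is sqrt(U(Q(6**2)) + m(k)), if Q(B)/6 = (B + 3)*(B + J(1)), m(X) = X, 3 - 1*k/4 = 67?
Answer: 4*sqrt(4701287) ≈ 8673.0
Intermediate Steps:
k = -256 (k = 12 - 4*67 = 12 - 268 = -256)
Q(B) = 6*(1 + B)*(3 + B) (Q(B) = 6*((B + 3)*(B + 1)) = 6*((3 + B)*(1 + B)) = 6*((1 + B)*(3 + B)) = 6*(1 + B)*(3 + B))
U(L) = (6 + L)*(24 + L) (U(L) = (24 + L)*(6 + L) = (6 + L)*(24 + L))
sqrt(U(Q(6**2)) + m(k)) = sqrt((144 + (18 + 6*(6**2)**2 + 24*6**2)**2 + 30*(18 + 6*(6**2)**2 + 24*6**2)) - 256) = sqrt((144 + (18 + 6*36**2 + 24*36)**2 + 30*(18 + 6*36**2 + 24*36)) - 256) = sqrt((144 + (18 + 6*1296 + 864)**2 + 30*(18 + 6*1296 + 864)) - 256) = sqrt((144 + (18 + 7776 + 864)**2 + 30*(18 + 7776 + 864)) - 256) = sqrt((144 + 8658**2 + 30*8658) - 256) = sqrt((144 + 74960964 + 259740) - 256) = sqrt(75220848 - 256) = sqrt(75220592) = 4*sqrt(4701287)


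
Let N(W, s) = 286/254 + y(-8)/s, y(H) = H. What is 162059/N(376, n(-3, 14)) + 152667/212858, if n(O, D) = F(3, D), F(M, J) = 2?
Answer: -4380879713539/77693170 ≈ -56387.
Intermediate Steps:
n(O, D) = 2
N(W, s) = 143/127 - 8/s (N(W, s) = 286/254 - 8/s = 286*(1/254) - 8/s = 143/127 - 8/s)
162059/N(376, n(-3, 14)) + 152667/212858 = 162059/(143/127 - 8/2) + 152667/212858 = 162059/(143/127 - 8*½) + 152667*(1/212858) = 162059/(143/127 - 4) + 152667/212858 = 162059/(-365/127) + 152667/212858 = 162059*(-127/365) + 152667/212858 = -20581493/365 + 152667/212858 = -4380879713539/77693170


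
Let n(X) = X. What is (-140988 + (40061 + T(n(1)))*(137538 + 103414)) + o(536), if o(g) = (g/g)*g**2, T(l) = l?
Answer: 9653165332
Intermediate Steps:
o(g) = g**2 (o(g) = 1*g**2 = g**2)
(-140988 + (40061 + T(n(1)))*(137538 + 103414)) + o(536) = (-140988 + (40061 + 1)*(137538 + 103414)) + 536**2 = (-140988 + 40062*240952) + 287296 = (-140988 + 9653019024) + 287296 = 9652878036 + 287296 = 9653165332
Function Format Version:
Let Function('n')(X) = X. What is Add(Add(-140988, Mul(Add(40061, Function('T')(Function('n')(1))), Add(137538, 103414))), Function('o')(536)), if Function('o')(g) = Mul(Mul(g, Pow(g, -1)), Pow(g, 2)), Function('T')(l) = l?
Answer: 9653165332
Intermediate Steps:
Function('o')(g) = Pow(g, 2) (Function('o')(g) = Mul(1, Pow(g, 2)) = Pow(g, 2))
Add(Add(-140988, Mul(Add(40061, Function('T')(Function('n')(1))), Add(137538, 103414))), Function('o')(536)) = Add(Add(-140988, Mul(Add(40061, 1), Add(137538, 103414))), Pow(536, 2)) = Add(Add(-140988, Mul(40062, 240952)), 287296) = Add(Add(-140988, 9653019024), 287296) = Add(9652878036, 287296) = 9653165332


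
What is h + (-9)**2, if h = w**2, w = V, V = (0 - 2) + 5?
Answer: 90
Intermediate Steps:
V = 3 (V = -2 + 5 = 3)
w = 3
h = 9 (h = 3**2 = 9)
h + (-9)**2 = 9 + (-9)**2 = 9 + 81 = 90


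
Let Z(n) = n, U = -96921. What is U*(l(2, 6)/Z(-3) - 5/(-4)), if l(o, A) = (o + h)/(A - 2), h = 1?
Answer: -96921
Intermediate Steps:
l(o, A) = (1 + o)/(-2 + A) (l(o, A) = (o + 1)/(A - 2) = (1 + o)/(-2 + A))
U*(l(2, 6)/Z(-3) - 5/(-4)) = -96921*(((1 + 2)/(-2 + 6))/(-3) - 5/(-4)) = -96921*((3/4)*(-⅓) - 5*(-¼)) = -96921*(((¼)*3)*(-⅓) + 5/4) = -96921*((¾)*(-⅓) + 5/4) = -96921*(-¼ + 5/4) = -96921*1 = -96921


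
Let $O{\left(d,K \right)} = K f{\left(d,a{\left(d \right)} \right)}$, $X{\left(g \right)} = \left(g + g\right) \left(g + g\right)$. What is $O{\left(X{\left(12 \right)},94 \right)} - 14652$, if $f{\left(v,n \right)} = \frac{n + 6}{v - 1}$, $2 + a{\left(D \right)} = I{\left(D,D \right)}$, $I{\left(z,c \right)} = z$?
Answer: $- \frac{1674076}{115} \approx -14557.0$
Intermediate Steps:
$a{\left(D \right)} = -2 + D$
$f{\left(v,n \right)} = \frac{6 + n}{-1 + v}$
$X{\left(g \right)} = 4 g^{2}$ ($X{\left(g \right)} = 2 g 2 g = 4 g^{2}$)
$O{\left(d,K \right)} = \frac{K \left(4 + d\right)}{-1 + d}$ ($O{\left(d,K \right)} = K \frac{6 + \left(-2 + d\right)}{-1 + d} = K \frac{4 + d}{-1 + d} = \frac{K \left(4 + d\right)}{-1 + d}$)
$O{\left(X{\left(12 \right)},94 \right)} - 14652 = \frac{94 \left(4 + 4 \cdot 12^{2}\right)}{-1 + 4 \cdot 12^{2}} - 14652 = \frac{94 \left(4 + 4 \cdot 144\right)}{-1 + 4 \cdot 144} - 14652 = \frac{94 \left(4 + 576\right)}{-1 + 576} - 14652 = 94 \cdot \frac{1}{575} \cdot 580 - 14652 = \frac{10904}{115} - 14652 = - \frac{1674076}{115}$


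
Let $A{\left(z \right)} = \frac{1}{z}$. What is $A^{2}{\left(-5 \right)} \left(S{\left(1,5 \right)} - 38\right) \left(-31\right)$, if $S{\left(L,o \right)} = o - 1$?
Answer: $\frac{1054}{25} \approx 42.16$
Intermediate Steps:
$S{\left(L,o \right)} = -1 + o$ ($S{\left(L,o \right)} = o - 1 = -1 + o$)
$A^{2}{\left(-5 \right)} \left(S{\left(1,5 \right)} - 38\right) \left(-31\right) = \left(\frac{1}{-5}\right)^{2} \left(\left(-1 + 5\right) - 38\right) \left(-31\right) = \left(- \frac{1}{5}\right)^{2} \left(4 - 38\right) \left(-31\right) = \frac{1}{25} \left(-34\right) \left(-31\right) = \left(- \frac{34}{25}\right) \left(-31\right) = \frac{1054}{25}$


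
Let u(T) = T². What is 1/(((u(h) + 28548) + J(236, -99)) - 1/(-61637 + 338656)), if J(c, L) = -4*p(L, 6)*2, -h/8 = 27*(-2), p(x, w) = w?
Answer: 277019/59593435355 ≈ 4.6485e-6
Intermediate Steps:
h = 432 (h = -216*(-2) = -8*(-54) = 432)
J(c, L) = -48 (J(c, L) = -4*6*2 = -24*2 = -48)
1/(((u(h) + 28548) + J(236, -99)) - 1/(-61637 + 338656)) = 1/(((432² + 28548) - 48) - 1/(-61637 + 338656)) = 1/(((186624 + 28548) - 48) - 1/277019) = 1/((215172 - 48) - 1*1/277019) = 1/(215124 - 1/277019) = 1/(59593435355/277019) = 277019/59593435355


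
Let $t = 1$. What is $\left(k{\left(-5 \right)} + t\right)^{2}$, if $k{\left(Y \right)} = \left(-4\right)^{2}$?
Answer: $289$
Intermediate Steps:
$k{\left(Y \right)} = 16$
$\left(k{\left(-5 \right)} + t\right)^{2} = \left(16 + 1\right)^{2} = 17^{2} = 289$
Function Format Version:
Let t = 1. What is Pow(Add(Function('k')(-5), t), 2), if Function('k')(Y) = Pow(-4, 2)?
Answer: 289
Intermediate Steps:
Function('k')(Y) = 16
Pow(Add(Function('k')(-5), t), 2) = Pow(Add(16, 1), 2) = Pow(17, 2) = 289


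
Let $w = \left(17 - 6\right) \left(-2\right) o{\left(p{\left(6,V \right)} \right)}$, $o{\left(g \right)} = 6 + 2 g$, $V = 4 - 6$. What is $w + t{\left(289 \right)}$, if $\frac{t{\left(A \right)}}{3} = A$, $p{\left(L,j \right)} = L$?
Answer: $471$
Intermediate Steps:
$V = -2$ ($V = 4 - 6 = -2$)
$t{\left(A \right)} = 3 A$
$w = -396$ ($w = \left(17 - 6\right) \left(-2\right) \left(6 + 2 \cdot 6\right) = 11 \left(-2\right) \left(6 + 12\right) = \left(-22\right) 18 = -396$)
$w + t{\left(289 \right)} = -396 + 3 \cdot 289 = -396 + 867 = 471$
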